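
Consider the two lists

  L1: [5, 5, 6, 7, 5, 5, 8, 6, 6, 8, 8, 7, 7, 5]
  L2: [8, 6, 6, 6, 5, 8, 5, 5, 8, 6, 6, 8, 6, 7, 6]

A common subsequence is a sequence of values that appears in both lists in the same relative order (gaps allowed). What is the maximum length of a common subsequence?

8

Pick 5 at L1[1]=L2[5], 5 at L1[5]=L2[7], 5 at L1[6]=L2[8], 8 at L1[7]=L2[9], 6 at L1[8]=L2[10], 6 at L1[9]=L2[11], 8 at L1[10]=L2[12], 7 at L1[12]=L2[14]; all 8 values appear in both, in order. dp[14][15] = 8 confirms this is the maximum.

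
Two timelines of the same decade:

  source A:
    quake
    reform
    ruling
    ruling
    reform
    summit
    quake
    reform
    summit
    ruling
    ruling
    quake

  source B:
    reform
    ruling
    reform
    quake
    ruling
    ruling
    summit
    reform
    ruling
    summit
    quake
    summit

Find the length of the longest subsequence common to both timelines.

7

Taking quake at source A[1]=source B[4]; then ruling at source A[3]=source B[5]; then ruling at source A[4]=source B[6]; then reform at source A[5]=source B[8]; then summit at source A[6]=source B[10]; then quake at source A[7]=source B[11]; then summit at source A[9]=source B[12] gives a common subsequence of length 7. Since dp[12][12] = 7, nothing longer is possible.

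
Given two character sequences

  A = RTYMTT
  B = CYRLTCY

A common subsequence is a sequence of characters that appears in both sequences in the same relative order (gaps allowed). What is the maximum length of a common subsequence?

Let dp[i][j] be the LCS length of the first i characters of A and the first j characters of B. dp[i][j] = dp[i-1][j-1]+1 when the i-th and j-th characters match, else max(dp[i-1][j], dp[i][j-1]).
    ·  C  Y  R  L  T  C  Y
 ·  0  0  0  0  0  0  0  0
 R  0  0  0  1  1  1  1  1
 T  0  0  0  1  1  2  2  2
 Y  0  0  1  1  1  2  2  3
 M  0  0  1  1  1  2  2  3
 T  0  0  1  1  1  2  2  3
 T  0  0  1  1  1  2  2  3
dp[6][7] = 3. One LCS (by backtracking along matches): RTY.

3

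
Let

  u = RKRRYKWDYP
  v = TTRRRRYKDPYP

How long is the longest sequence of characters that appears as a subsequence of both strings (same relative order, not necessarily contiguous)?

Match R at u[1]=v[4], then R at u[3]=v[5], then R at u[4]=v[6], then Y at u[5]=v[7], then K at u[6]=v[8], then D at u[8]=v[9], then Y at u[9]=v[11], then P at u[10]=v[12] — 8 characters in the same relative order in both. Since dp[10][12] = 8, nothing longer is possible.

8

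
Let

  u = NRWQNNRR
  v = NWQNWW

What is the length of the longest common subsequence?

4

Let dp[i][j] be the LCS length of the first i characters of u and the first j characters of v. dp[i][j] = dp[i-1][j-1]+1 when the i-th and j-th characters match, else max(dp[i-1][j], dp[i][j-1]).
    ·  N  W  Q  N  W  W
 ·  0  0  0  0  0  0  0
 N  0  1  1  1  1  1  1
 R  0  1  1  1  1  1  1
 W  0  1  2  2  2  2  2
 Q  0  1  2  3  3  3  3
 N  0  1  2  3  4  4  4
 N  0  1  2  3  4  4  4
 R  0  1  2  3  4  4  4
 R  0  1  2  3  4  4  4
dp[8][6] = 4. One LCS (by backtracking along matches): NWQN.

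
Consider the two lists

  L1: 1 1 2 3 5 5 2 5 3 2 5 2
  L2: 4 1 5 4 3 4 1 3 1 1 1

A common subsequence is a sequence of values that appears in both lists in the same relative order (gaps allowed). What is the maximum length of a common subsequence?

3

Let dp[i][j] be the LCS length of the first i values of L1 and the first j values of L2. dp[i][j] = dp[i-1][j-1]+1 when the i-th and j-th values match, else max(dp[i-1][j], dp[i][j-1]).
    ·  4  1  5  4  3  4  1  3  1  1  1
 ·  0  0  0  0  0  0  0  0  0  0  0  0
 1  0  0  1  1  1  1  1  1  1  1  1  1
 1  0  0  1  1  1  1  1  2  2  2  2  2
 2  0  0  1  1  1  1  1  2  2  2  2  2
 3  0  0  1  1  1  2  2  2  3  3  3  3
 5  0  0  1  2  2  2  2  2  3  3  3  3
 5  0  0  1  2  2  2  2  2  3  3  3  3
 2  0  0  1  2  2  2  2  2  3  3  3  3
 5  0  0  1  2  2  2  2  2  3  3  3  3
 3  0  0  1  2  2  3  3  3  3  3  3  3
 2  0  0  1  2  2  3  3  3  3  3  3  3
 5  0  0  1  2  2  3  3  3  3  3  3  3
 2  0  0  1  2  2  3  3  3  3  3  3  3
dp[12][11] = 3. One LCS (by backtracking along matches): 1, 1, 3.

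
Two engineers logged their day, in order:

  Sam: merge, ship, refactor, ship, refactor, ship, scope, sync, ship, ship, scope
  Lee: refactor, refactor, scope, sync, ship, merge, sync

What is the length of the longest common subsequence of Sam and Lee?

Taking refactor [3,1] → refactor [5,2] → scope [7,3] → sync [8,4] → ship [9,5] gives a common subsequence of length 5. dp[11][7] = 5 confirms this is the maximum.

5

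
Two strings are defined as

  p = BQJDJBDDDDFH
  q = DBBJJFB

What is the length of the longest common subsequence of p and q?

One common subsequence of length 4: B (p #1, q #3); then J (p #3, q #4); then J (p #5, q #5); then B (p #6, q #7), and the DP table's final entry dp[12][7] is also 4, so no common subsequence is longer.

4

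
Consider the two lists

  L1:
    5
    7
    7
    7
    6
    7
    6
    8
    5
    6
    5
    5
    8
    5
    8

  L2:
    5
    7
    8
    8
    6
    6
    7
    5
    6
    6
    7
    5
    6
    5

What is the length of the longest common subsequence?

8

Match 5 (L1 #1, L2 #1), 7 (L1 #2, L2 #2), 7 (L1 #3, L2 #7), 6 (L1 #5, L2 #10), 7 (L1 #6, L2 #11), 5 (L1 #9, L2 #12), 6 (L1 #10, L2 #13), 5 (L1 #14, L2 #14) — 8 values in the same relative order in both. The LCS DP gives dp[15][14] = 8, so this is optimal.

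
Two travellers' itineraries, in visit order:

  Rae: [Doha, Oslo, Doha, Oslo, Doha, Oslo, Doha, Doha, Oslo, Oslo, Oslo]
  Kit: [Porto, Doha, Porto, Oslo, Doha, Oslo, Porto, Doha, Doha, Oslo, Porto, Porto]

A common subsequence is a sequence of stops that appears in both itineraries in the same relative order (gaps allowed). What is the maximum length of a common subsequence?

Match Doha (Rae #1, Kit #2), Oslo (Rae #2, Kit #4), Doha (Rae #3, Kit #5), Oslo (Rae #4, Kit #6), Doha (Rae #7, Kit #8), Doha (Rae #8, Kit #9), Oslo (Rae #9, Kit #10) — 7 stops in the same relative order in both. The LCS DP gives dp[11][12] = 7, so this is optimal.

7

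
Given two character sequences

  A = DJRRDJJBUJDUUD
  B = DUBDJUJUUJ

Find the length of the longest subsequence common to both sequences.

7

One common subsequence of length 7: D at A[1]=B[1], D at A[5]=B[4], J at A[7]=B[5], U at A[9]=B[6], J at A[10]=B[7], U at A[12]=B[8], U at A[13]=B[9]. Since dp[14][10] = 7, nothing longer is possible.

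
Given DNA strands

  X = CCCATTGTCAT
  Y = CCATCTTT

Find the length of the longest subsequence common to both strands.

Match C at X[2]=Y[1], C at X[3]=Y[2], A at X[4]=Y[3], T at X[5]=Y[4], T at X[6]=Y[6], T at X[8]=Y[7], T at X[11]=Y[8] — 7 bases in the same relative order in both. dp[11][8] = 7 confirms this is the maximum.

7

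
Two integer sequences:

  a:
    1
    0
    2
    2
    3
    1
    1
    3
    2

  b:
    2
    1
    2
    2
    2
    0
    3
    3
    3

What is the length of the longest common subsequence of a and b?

Let dp[i][j] be the LCS length of the first i values of a and the first j values of b. dp[i][j] = dp[i-1][j-1]+1 when the i-th and j-th values match, else max(dp[i-1][j], dp[i][j-1]).
    ·  2  1  2  2  2  0  3  3  3
 ·  0  0  0  0  0  0  0  0  0  0
 1  0  0  1  1  1  1  1  1  1  1
 0  0  0  1  1  1  1  2  2  2  2
 2  0  1  1  2  2  2  2  2  2  2
 2  0  1  1  2  3  3  3  3  3  3
 3  0  1  1  2  3  3  3  4  4  4
 1  0  1  2  2  3  3  3  4  4  4
 1  0  1  2  2  3  3  3  4  4  4
 3  0  1  2  2  3  3  3  4  5  5
 2  0  1  2  3  3  4  4  4  5  5
dp[9][9] = 5. One LCS (by backtracking along matches): 1, 2, 2, 3, 3.

5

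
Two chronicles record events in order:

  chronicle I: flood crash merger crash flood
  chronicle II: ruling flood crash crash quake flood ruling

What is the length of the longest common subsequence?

4

One common subsequence of length 4: flood (chronicle I #1, chronicle II #2), crash (chronicle I #2, chronicle II #3), crash (chronicle I #4, chronicle II #4), flood (chronicle I #5, chronicle II #6). dp[5][7] = 4 confirms this is the maximum.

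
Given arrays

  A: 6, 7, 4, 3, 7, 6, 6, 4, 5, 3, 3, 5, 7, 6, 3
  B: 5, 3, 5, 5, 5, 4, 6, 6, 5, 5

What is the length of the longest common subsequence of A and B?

Match 4 at A[3]=B[6], 6 at A[6]=B[7], 6 at A[7]=B[8], 5 at A[9]=B[9], 5 at A[12]=B[10] — 5 values in the same relative order in both, and the DP table's final entry dp[15][10] is also 5, so no common subsequence is longer.

5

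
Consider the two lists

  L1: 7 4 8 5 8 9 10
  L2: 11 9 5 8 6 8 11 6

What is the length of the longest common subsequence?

2

Let dp[i][j] be the LCS length of the first i values of L1 and the first j values of L2. dp[i][j] = dp[i-1][j-1]+1 when the i-th and j-th values match, else max(dp[i-1][j], dp[i][j-1]).
    · 11  9  5  8  6  8 11  6
 ·  0  0  0  0  0  0  0  0  0
 7  0  0  0  0  0  0  0  0  0
 4  0  0  0  0  0  0  0  0  0
 8  0  0  0  0  1  1  1  1  1
 5  0  0  0  1  1  1  1  1  1
 8  0  0  0  1  2  2  2  2  2
 9  0  0  1  1  2  2  2  2  2
10  0  0  1  1  2  2  2  2  2
dp[7][8] = 2. One LCS (by backtracking along matches): 8, 8.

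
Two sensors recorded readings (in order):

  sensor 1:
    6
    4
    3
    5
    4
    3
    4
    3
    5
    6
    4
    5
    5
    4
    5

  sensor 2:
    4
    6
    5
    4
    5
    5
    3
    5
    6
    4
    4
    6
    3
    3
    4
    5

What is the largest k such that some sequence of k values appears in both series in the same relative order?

Pick 6 (sensor 1 #1, sensor 2 #2), then 4 (sensor 1 #2, sensor 2 #4), then 3 (sensor 1 #3, sensor 2 #7), then 5 (sensor 1 #4, sensor 2 #8), then 4 (sensor 1 #5, sensor 2 #11), then 3 (sensor 1 #6, sensor 2 #13), then 3 (sensor 1 #8, sensor 2 #14), then 4 (sensor 1 #14, sensor 2 #15), then 5 (sensor 1 #15, sensor 2 #16); all 9 values appear in both, in order, and the DP table's final entry dp[15][16] is also 9, so no common subsequence is longer.

9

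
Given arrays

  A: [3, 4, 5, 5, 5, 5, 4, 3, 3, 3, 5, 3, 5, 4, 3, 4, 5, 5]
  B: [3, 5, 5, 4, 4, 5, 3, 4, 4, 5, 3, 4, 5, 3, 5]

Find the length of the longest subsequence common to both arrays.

11

Match 3 [1,1], then 5 [3,2], then 5 [4,3], then 4 [7,5], then 5 [11,6], then 3 [12,7], then 5 [13,10], then 3 [15,11], then 4 [16,12], then 5 [17,13], then 5 [18,15] — 11 values in the same relative order in both. The LCS DP gives dp[18][15] = 11, so this is optimal.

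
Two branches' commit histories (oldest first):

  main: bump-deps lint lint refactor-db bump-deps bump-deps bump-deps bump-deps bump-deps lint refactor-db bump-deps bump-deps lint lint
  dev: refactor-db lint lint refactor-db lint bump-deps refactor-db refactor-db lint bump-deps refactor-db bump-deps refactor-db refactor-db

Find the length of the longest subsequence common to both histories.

7

Match lint [2,2] → lint [3,3] → refactor-db [4,4] → bump-deps [5,6] → bump-deps [6,10] → bump-deps [7,12] → refactor-db [11,14] — 7 commits in the same relative order in both. Since dp[15][14] = 7, nothing longer is possible.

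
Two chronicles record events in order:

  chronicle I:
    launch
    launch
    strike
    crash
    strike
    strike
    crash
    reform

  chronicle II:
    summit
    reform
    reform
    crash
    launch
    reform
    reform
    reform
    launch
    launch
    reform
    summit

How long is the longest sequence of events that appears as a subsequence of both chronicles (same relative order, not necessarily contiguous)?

One common subsequence of length 3: launch [1,9] → launch [2,10] → reform [8,11]. dp[8][12] = 3 confirms this is the maximum.

3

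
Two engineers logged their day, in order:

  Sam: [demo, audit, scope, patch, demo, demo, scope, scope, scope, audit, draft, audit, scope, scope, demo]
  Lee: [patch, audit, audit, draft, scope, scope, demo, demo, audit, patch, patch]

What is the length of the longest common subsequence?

6

Pick audit [2,2], then audit [10,3], then draft [11,4], then scope [13,5], then scope [14,6], then demo [15,8]; all 6 tasks appear in both, in order. dp[15][11] = 6 confirms this is the maximum.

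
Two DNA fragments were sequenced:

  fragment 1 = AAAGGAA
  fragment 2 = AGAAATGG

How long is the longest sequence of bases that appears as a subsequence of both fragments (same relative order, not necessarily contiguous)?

5

Pick A at fragment 1[1]=fragment 2[3] → A at fragment 1[2]=fragment 2[4] → A at fragment 1[3]=fragment 2[5] → G at fragment 1[4]=fragment 2[7] → G at fragment 1[5]=fragment 2[8]; all 5 bases appear in both, in order, and the DP table's final entry dp[7][8] is also 5, so no common subsequence is longer.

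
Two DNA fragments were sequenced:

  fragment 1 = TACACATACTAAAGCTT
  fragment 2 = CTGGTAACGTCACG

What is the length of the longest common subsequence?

One common subsequence of length 8: T at fragment 1[1]=fragment 2[5] → A at fragment 1[2]=fragment 2[6] → A at fragment 1[4]=fragment 2[7] → C at fragment 1[5]=fragment 2[8] → T at fragment 1[7]=fragment 2[10] → A at fragment 1[8]=fragment 2[12] → C at fragment 1[9]=fragment 2[13] → G at fragment 1[14]=fragment 2[14]. dp[17][14] = 8 confirms this is the maximum.

8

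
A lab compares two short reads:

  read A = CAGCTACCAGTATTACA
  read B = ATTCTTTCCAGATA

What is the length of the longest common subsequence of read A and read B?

Pick A (read A #2, read B #1); then C (read A #4, read B #4); then T (read A #5, read B #7); then C (read A #7, read B #8); then C (read A #8, read B #9); then A (read A #9, read B #10); then G (read A #10, read B #11); then A (read A #12, read B #12); then T (read A #14, read B #13); then A (read A #17, read B #14); all 10 bases appear in both, in order. dp[17][14] = 10 confirms this is the maximum.

10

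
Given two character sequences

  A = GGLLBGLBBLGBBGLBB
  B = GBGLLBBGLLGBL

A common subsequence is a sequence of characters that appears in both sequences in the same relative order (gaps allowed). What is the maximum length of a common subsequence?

One common subsequence of length 11: G (A #1, B #1); then G (A #2, B #3); then L (A #3, B #4); then L (A #4, B #5); then B (A #5, B #7); then G (A #6, B #8); then L (A #7, B #9); then L (A #10, B #10); then G (A #11, B #11); then B (A #13, B #12); then L (A #15, B #13). Since dp[17][13] = 11, nothing longer is possible.

11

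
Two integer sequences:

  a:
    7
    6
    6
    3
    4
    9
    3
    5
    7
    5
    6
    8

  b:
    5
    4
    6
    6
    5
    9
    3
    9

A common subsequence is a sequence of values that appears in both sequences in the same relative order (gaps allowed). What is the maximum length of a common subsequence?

Let dp[i][j] be the LCS length of the first i values of a and the first j values of b. dp[i][j] = dp[i-1][j-1]+1 when the i-th and j-th values match, else max(dp[i-1][j], dp[i][j-1]).
    ·  5  4  6  6  5  9  3  9
 ·  0  0  0  0  0  0  0  0  0
 7  0  0  0  0  0  0  0  0  0
 6  0  0  0  1  1  1  1  1  1
 6  0  0  0  1  2  2  2  2  2
 3  0  0  0  1  2  2  2  3  3
 4  0  0  1  1  2  2  2  3  3
 9  0  0  1  1  2  2  3  3  4
 3  0  0  1  1  2  2  3  4  4
 5  0  1  1  1  2  3  3  4  4
 7  0  1  1  1  2  3  3  4  4
 5  0  1  1  1  2  3  3  4  4
 6  0  1  1  2  2  3  3  4  4
 8  0  1  1  2  2  3  3  4  4
dp[12][8] = 4. One LCS (by backtracking along matches): 6, 6, 3, 9.

4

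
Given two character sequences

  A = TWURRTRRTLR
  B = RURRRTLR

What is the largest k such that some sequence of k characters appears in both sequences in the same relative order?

7

Let dp[i][j] be the LCS length of the first i characters of A and the first j characters of B. dp[i][j] = dp[i-1][j-1]+1 when the i-th and j-th characters match, else max(dp[i-1][j], dp[i][j-1]).
    ·  R  U  R  R  R  T  L  R
 ·  0  0  0  0  0  0  0  0  0
 T  0  0  0  0  0  0  1  1  1
 W  0  0  0  0  0  0  1  1  1
 U  0  0  1  1  1  1  1  1  1
 R  0  1  1  2  2  2  2  2  2
 R  0  1  1  2  3  3  3  3  3
 T  0  1  1  2  3  3  4  4  4
 R  0  1  1  2  3  4  4  4  5
 R  0  1  1  2  3  4  4  4  5
 T  0  1  1  2  3  4  5  5  5
 L  0  1  1  2  3  4  5  6  6
 R  0  1  1  2  3  4  5  6  7
dp[11][8] = 7. One LCS (by backtracking along matches): URRRTLR.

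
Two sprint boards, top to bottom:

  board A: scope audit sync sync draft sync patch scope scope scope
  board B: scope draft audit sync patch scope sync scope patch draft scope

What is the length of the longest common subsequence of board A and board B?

One common subsequence of length 7: scope at board A[1]=board B[1], audit at board A[2]=board B[3], sync at board A[6]=board B[4], patch at board A[7]=board B[5], scope at board A[8]=board B[6], scope at board A[9]=board B[8], scope at board A[10]=board B[11]. dp[10][11] = 7 confirms this is the maximum.

7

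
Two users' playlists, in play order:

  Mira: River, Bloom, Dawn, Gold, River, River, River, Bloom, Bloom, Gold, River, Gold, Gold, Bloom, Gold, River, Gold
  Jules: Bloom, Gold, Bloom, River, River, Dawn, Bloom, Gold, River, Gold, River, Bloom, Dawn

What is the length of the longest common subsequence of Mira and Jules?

Match Bloom [2,1]; then Gold [4,2]; then River [5,4]; then River [6,5]; then Bloom [9,7]; then Gold [10,8]; then River [11,9]; then Gold [12,10]; then Bloom [14,12] — 9 songs in the same relative order in both. Since dp[17][13] = 9, nothing longer is possible.

9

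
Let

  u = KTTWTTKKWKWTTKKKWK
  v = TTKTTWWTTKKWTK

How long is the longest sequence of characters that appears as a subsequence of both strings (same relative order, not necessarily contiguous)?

12

Match T [2,1]; then T [3,2]; then T [5,4]; then T [6,5]; then W [9,6]; then W [11,7]; then T [12,8]; then T [13,9]; then K [15,10]; then K [16,11]; then W [17,12]; then K [18,14] — 12 characters in the same relative order in both. dp[18][14] = 12 confirms this is the maximum.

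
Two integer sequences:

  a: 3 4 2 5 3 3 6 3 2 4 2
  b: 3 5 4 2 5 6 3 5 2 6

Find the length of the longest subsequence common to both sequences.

7

Let dp[i][j] be the LCS length of the first i values of a and the first j values of b. dp[i][j] = dp[i-1][j-1]+1 when the i-th and j-th values match, else max(dp[i-1][j], dp[i][j-1]).
    ·  3  5  4  2  5  6  3  5  2  6
 ·  0  0  0  0  0  0  0  0  0  0  0
 3  0  1  1  1  1  1  1  1  1  1  1
 4  0  1  1  2  2  2  2  2  2  2  2
 2  0  1  1  2  3  3  3  3  3  3  3
 5  0  1  2  2  3  4  4  4  4  4  4
 3  0  1  2  2  3  4  4  5  5  5  5
 3  0  1  2  2  3  4  4  5  5  5  5
 6  0  1  2  2  3  4  5  5  5  5  6
 3  0  1  2  2  3  4  5  6  6  6  6
 2  0  1  2  2  3  4  5  6  6  7  7
 4  0  1  2  3  3  4  5  6  6  7  7
 2  0  1  2  3  4  4  5  6  6  7  7
dp[11][10] = 7. One LCS (by backtracking along matches): 3, 4, 2, 5, 6, 3, 2.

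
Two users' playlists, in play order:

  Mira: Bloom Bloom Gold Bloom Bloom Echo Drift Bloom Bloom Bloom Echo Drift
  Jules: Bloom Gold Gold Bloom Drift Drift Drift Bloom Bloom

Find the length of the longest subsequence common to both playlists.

Match Bloom [1,1], then Gold [3,3], then Bloom [4,4], then Drift [7,7], then Bloom [9,8], then Bloom [10,9] — 6 songs in the same relative order in both. The LCS DP gives dp[12][9] = 6, so this is optimal.

6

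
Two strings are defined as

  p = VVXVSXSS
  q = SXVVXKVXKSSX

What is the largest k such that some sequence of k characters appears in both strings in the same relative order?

7

Taking V at p[1]=q[3], then V at p[2]=q[4], then X at p[3]=q[5], then V at p[4]=q[7], then X at p[6]=q[8], then S at p[7]=q[10], then S at p[8]=q[11] gives a common subsequence of length 7. Since dp[8][12] = 7, nothing longer is possible.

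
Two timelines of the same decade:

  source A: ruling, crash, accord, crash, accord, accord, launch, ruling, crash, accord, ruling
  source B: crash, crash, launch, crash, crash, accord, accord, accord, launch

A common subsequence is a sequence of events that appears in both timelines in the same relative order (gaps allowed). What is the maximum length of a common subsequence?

Taking crash at source A[2]=source B[5] → accord at source A[3]=source B[6] → accord at source A[5]=source B[7] → accord at source A[6]=source B[8] → launch at source A[7]=source B[9] gives a common subsequence of length 5. dp[11][9] = 5 confirms this is the maximum.

5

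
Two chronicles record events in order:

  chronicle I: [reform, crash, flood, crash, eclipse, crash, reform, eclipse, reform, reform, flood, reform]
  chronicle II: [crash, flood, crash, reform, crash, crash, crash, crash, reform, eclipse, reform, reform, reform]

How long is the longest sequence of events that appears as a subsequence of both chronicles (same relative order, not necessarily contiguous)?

Pick reform [1,4] → crash [2,6] → crash [4,7] → crash [6,8] → reform [7,9] → eclipse [8,10] → reform [9,11] → reform [10,12] → reform [12,13]; all 9 events appear in both, in order. dp[12][13] = 9 confirms this is the maximum.

9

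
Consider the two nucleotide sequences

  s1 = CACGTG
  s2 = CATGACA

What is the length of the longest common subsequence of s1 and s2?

Taking C at s1[1]=s2[1]; then A at s1[2]=s2[2]; then T at s1[5]=s2[3]; then G at s1[6]=s2[4] gives a common subsequence of length 4. The LCS DP gives dp[6][7] = 4, so this is optimal.

4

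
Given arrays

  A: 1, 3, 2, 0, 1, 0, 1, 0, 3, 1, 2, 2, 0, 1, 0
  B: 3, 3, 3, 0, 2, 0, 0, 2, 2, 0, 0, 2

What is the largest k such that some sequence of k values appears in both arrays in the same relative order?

8

One common subsequence of length 8: 3 [2,3]; then 2 [3,5]; then 0 [6,6]; then 0 [8,7]; then 2 [11,8]; then 2 [12,9]; then 0 [13,10]; then 0 [15,11]. The LCS DP gives dp[15][12] = 8, so this is optimal.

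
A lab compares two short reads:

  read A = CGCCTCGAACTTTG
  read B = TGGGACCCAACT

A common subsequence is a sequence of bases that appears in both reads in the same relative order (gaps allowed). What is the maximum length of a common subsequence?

Taking G at read A[2]=read B[4] → C at read A[3]=read B[6] → C at read A[4]=read B[7] → C at read A[6]=read B[8] → A at read A[8]=read B[9] → A at read A[9]=read B[10] → C at read A[10]=read B[11] → T at read A[13]=read B[12] gives a common subsequence of length 8, and the DP table's final entry dp[14][12] is also 8, so no common subsequence is longer.

8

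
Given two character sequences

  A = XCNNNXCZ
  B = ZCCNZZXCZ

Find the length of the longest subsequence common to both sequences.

Pick C at A[2]=B[3] → N at A[3]=B[4] → X at A[6]=B[7] → C at A[7]=B[8] → Z at A[8]=B[9]; all 5 characters appear in both, in order. The LCS DP gives dp[8][9] = 5, so this is optimal.

5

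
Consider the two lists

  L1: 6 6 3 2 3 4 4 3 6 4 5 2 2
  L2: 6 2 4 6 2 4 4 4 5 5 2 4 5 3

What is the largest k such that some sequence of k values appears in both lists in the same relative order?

Pick 6 [1,1], 6 [2,4], 2 [4,5], 4 [6,6], 4 [7,7], 4 [10,8], 5 [11,10], 2 [12,11]; all 8 values appear in both, in order. Since dp[13][14] = 8, nothing longer is possible.

8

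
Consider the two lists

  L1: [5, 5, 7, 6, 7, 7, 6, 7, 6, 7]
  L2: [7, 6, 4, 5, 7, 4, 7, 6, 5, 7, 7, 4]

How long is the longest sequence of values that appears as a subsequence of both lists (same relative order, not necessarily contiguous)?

7

Let dp[i][j] be the LCS length of the first i values of L1 and the first j values of L2. dp[i][j] = dp[i-1][j-1]+1 when the i-th and j-th values match, else max(dp[i-1][j], dp[i][j-1]).
    ·  7  6  4  5  7  4  7  6  5  7  7  4
 ·  0  0  0  0  0  0  0  0  0  0  0  0  0
 5  0  0  0  0  1  1  1  1  1  1  1  1  1
 5  0  0  0  0  1  1  1  1  1  2  2  2  2
 7  0  1  1  1  1  2  2  2  2  2  3  3  3
 6  0  1  2  2  2  2  2  2  3  3  3  3  3
 7  0  1  2  2  2  3  3  3  3  3  4  4  4
 7  0  1  2  2  2  3  3  4  4  4  4  5  5
 6  0  1  2  2  2  3  3  4  5  5  5  5  5
 7  0  1  2  2  2  3  3  4  5  5  6  6  6
 6  0  1  2  2  2  3  3  4  5  5  6  6  6
 7  0  1  2  2  2  3  3  4  5  5  6  7  7
dp[10][12] = 7. One LCS (by backtracking along matches): 7, 6, 7, 7, 6, 7, 7.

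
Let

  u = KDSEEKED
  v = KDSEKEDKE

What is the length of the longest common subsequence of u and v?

7

One common subsequence of length 7: K [1,1], D [2,2], S [3,3], E [4,4], E [5,6], K [6,8], E [7,9]. The LCS DP gives dp[8][9] = 7, so this is optimal.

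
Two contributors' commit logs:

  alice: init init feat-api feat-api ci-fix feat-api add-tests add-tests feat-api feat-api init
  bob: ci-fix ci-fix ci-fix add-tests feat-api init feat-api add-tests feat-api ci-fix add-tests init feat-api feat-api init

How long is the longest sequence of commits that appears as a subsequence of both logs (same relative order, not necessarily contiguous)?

8

One common subsequence of length 8: init at alice[2]=bob[6] → feat-api at alice[3]=bob[7] → feat-api at alice[4]=bob[9] → ci-fix at alice[5]=bob[10] → add-tests at alice[7]=bob[11] → feat-api at alice[9]=bob[13] → feat-api at alice[10]=bob[14] → init at alice[11]=bob[15]. Since dp[11][15] = 8, nothing longer is possible.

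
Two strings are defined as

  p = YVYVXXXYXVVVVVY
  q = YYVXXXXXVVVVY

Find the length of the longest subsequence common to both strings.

Pick Y at p[1]=q[1], then Y at p[3]=q[2], then V at p[4]=q[3], then X at p[5]=q[5], then X at p[6]=q[6], then X at p[7]=q[7], then X at p[9]=q[8], then V at p[11]=q[9], then V at p[12]=q[10], then V at p[13]=q[11], then V at p[14]=q[12], then Y at p[15]=q[13]; all 12 characters appear in both, in order. The LCS DP gives dp[15][13] = 12, so this is optimal.

12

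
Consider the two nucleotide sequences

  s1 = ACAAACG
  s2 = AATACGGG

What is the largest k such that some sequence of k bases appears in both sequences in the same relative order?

One common subsequence of length 5: A [1,1]; then A [3,2]; then A [5,4]; then C [6,5]; then G [7,8]. Since dp[7][8] = 5, nothing longer is possible.

5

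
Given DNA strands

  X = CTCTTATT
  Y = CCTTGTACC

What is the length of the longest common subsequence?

Pick C at X[1]=Y[2], then T at X[2]=Y[3], then T at X[4]=Y[4], then T at X[5]=Y[6], then A at X[6]=Y[7]; all 5 bases appear in both, in order, and the DP table's final entry dp[8][9] is also 5, so no common subsequence is longer.

5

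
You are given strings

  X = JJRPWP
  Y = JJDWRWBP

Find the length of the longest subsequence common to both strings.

5

Let dp[i][j] be the LCS length of the first i characters of X and the first j characters of Y. dp[i][j] = dp[i-1][j-1]+1 when the i-th and j-th characters match, else max(dp[i-1][j], dp[i][j-1]).
    ·  J  J  D  W  R  W  B  P
 ·  0  0  0  0  0  0  0  0  0
 J  0  1  1  1  1  1  1  1  1
 J  0  1  2  2  2  2  2  2  2
 R  0  1  2  2  2  3  3  3  3
 P  0  1  2  2  2  3  3  3  4
 W  0  1  2  2  3  3  4  4  4
 P  0  1  2  2  3  3  4  4  5
dp[6][8] = 5. One LCS (by backtracking along matches): JJRWP.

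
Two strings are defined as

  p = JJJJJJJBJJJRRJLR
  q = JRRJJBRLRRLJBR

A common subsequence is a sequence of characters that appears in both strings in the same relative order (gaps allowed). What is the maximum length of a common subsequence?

One common subsequence of length 8: J (p #1, q #1); then J (p #6, q #4); then J (p #7, q #5); then B (p #8, q #6); then R (p #12, q #9); then R (p #13, q #10); then J (p #14, q #12); then R (p #16, q #14). Since dp[16][14] = 8, nothing longer is possible.

8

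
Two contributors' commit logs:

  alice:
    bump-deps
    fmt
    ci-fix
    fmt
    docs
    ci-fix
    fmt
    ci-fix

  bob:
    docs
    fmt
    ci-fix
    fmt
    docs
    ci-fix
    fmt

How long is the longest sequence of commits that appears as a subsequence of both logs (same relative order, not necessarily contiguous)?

6

Taking fmt [2,2] → ci-fix [3,3] → fmt [4,4] → docs [5,5] → ci-fix [6,6] → fmt [7,7] gives a common subsequence of length 6. Since dp[8][7] = 6, nothing longer is possible.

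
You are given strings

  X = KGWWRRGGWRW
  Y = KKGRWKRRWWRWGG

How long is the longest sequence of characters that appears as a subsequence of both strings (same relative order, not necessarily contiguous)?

8

One common subsequence of length 8: K at X[1]=Y[2], then G at X[2]=Y[3], then W at X[3]=Y[5], then R at X[5]=Y[7], then R at X[6]=Y[8], then W at X[9]=Y[10], then R at X[10]=Y[11], then W at X[11]=Y[12]. dp[11][14] = 8 confirms this is the maximum.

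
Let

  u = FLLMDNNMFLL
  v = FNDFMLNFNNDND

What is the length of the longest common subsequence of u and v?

Match F (u #1, v #4), then L (u #2, v #6), then D (u #5, v #11), then N (u #6, v #12) — 4 characters in the same relative order in both, and the DP table's final entry dp[11][13] is also 4, so no common subsequence is longer.

4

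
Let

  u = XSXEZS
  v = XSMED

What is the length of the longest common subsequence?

3

One common subsequence of length 3: X [1,1]; then S [2,2]; then E [4,4]. dp[6][5] = 3 confirms this is the maximum.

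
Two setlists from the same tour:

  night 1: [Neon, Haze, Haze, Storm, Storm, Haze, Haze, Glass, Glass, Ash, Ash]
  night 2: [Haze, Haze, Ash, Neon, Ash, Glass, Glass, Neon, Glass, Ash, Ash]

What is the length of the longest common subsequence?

6

Pick Haze (night 1 #2, night 2 #1), then Haze (night 1 #3, night 2 #2), then Glass (night 1 #8, night 2 #7), then Glass (night 1 #9, night 2 #9), then Ash (night 1 #10, night 2 #10), then Ash (night 1 #11, night 2 #11); all 6 songs appear in both, in order. Since dp[11][11] = 6, nothing longer is possible.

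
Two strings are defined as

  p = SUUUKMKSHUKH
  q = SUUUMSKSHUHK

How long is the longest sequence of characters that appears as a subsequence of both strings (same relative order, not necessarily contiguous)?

10

Let dp[i][j] be the LCS length of the first i characters of p and the first j characters of q. dp[i][j] = dp[i-1][j-1]+1 when the i-th and j-th characters match, else max(dp[i-1][j], dp[i][j-1]).
    ·  S  U  U  U  M  S  K  S  H  U  H  K
 ·  0  0  0  0  0  0  0  0  0  0  0  0  0
 S  0  1  1  1  1  1  1  1  1  1  1  1  1
 U  0  1  2  2  2  2  2  2  2  2  2  2  2
 U  0  1  2  3  3  3  3  3  3  3  3  3  3
 U  0  1  2  3  4  4  4  4  4  4  4  4  4
 K  0  1  2  3  4  4  4  5  5  5  5  5  5
 M  0  1  2  3  4  5  5  5  5  5  5  5  5
 K  0  1  2  3  4  5  5  6  6  6  6  6  6
 S  0  1  2  3  4  5  6  6  7  7  7  7  7
 H  0  1  2  3  4  5  6  6  7  8  8  8  8
 U  0  1  2  3  4  5  6  6  7  8  9  9  9
 K  0  1  2  3  4  5  6  7  7  8  9  9 10
 H  0  1  2  3  4  5  6  7  7  8  9 10 10
dp[12][12] = 10. One LCS (by backtracking along matches): SUUUMKSHUK.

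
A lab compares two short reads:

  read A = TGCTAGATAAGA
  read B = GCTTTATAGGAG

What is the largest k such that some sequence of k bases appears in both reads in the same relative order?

Pick G at read A[2]=read B[1], C at read A[3]=read B[2], T at read A[4]=read B[5], A at read A[7]=read B[6], T at read A[8]=read B[7], A at read A[9]=read B[8], A at read A[10]=read B[11], G at read A[11]=read B[12]; all 8 bases appear in both, in order. dp[12][12] = 8 confirms this is the maximum.

8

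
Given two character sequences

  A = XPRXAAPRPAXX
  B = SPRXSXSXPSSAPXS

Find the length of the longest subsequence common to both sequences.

6

Pick P (A #2, B #2); then R (A #3, B #3); then X (A #4, B #8); then A (A #6, B #12); then P (A #9, B #13); then X (A #11, B #14); all 6 characters appear in both, in order, and the DP table's final entry dp[12][15] is also 6, so no common subsequence is longer.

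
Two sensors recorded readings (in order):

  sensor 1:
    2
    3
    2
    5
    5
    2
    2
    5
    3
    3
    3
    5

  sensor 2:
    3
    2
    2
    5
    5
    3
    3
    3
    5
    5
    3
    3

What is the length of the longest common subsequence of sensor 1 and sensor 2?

Taking 2 [1,2]; then 2 [3,3]; then 5 [5,4]; then 5 [8,5]; then 3 [9,6]; then 3 [10,7]; then 3 [11,8]; then 5 [12,10] gives a common subsequence of length 8. dp[12][12] = 8 confirms this is the maximum.

8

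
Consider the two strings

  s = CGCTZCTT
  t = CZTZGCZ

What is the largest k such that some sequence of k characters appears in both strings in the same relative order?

4

Let dp[i][j] be the LCS length of the first i characters of s and the first j characters of t. dp[i][j] = dp[i-1][j-1]+1 when the i-th and j-th characters match, else max(dp[i-1][j], dp[i][j-1]).
    ·  C  Z  T  Z  G  C  Z
 ·  0  0  0  0  0  0  0  0
 C  0  1  1  1  1  1  1  1
 G  0  1  1  1  1  2  2  2
 C  0  1  1  1  1  2  3  3
 T  0  1  1  2  2  2  3  3
 Z  0  1  2  2  3  3  3  4
 C  0  1  2  2  3  3  4  4
 T  0  1  2  3  3  3  4  4
 T  0  1  2  3  3  3  4  4
dp[8][7] = 4. One LCS (by backtracking along matches): CGCZ.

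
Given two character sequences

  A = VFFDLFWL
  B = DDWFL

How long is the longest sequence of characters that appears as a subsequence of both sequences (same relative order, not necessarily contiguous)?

Let dp[i][j] be the LCS length of the first i characters of A and the first j characters of B. dp[i][j] = dp[i-1][j-1]+1 when the i-th and j-th characters match, else max(dp[i-1][j], dp[i][j-1]).
    ·  D  D  W  F  L
 ·  0  0  0  0  0  0
 V  0  0  0  0  0  0
 F  0  0  0  0  1  1
 F  0  0  0  0  1  1
 D  0  1  1  1  1  1
 L  0  1  1  1  1  2
 F  0  1  1  1  2  2
 W  0  1  1  2  2  2
 L  0  1  1  2  2  3
dp[8][5] = 3. One LCS (by backtracking along matches): DFL.

3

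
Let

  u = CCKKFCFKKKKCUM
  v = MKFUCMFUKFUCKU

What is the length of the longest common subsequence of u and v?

One common subsequence of length 7: K [4,2] → F [5,3] → C [6,5] → F [7,7] → K [8,9] → K [11,13] → U [13,14]. dp[14][14] = 7 confirms this is the maximum.

7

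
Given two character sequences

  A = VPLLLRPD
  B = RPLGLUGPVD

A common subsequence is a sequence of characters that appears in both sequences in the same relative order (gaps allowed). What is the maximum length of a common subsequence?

5

Let dp[i][j] be the LCS length of the first i characters of A and the first j characters of B. dp[i][j] = dp[i-1][j-1]+1 when the i-th and j-th characters match, else max(dp[i-1][j], dp[i][j-1]).
    ·  R  P  L  G  L  U  G  P  V  D
 ·  0  0  0  0  0  0  0  0  0  0  0
 V  0  0  0  0  0  0  0  0  0  1  1
 P  0  0  1  1  1  1  1  1  1  1  1
 L  0  0  1  2  2  2  2  2  2  2  2
 L  0  0  1  2  2  3  3  3  3  3  3
 L  0  0  1  2  2  3  3  3  3  3  3
 R  0  1  1  2  2  3  3  3  3  3  3
 P  0  1  2  2  2  3  3  3  4  4  4
 D  0  1  2  2  2  3  3  3  4  4  5
dp[8][10] = 5. One LCS (by backtracking along matches): PLLPD.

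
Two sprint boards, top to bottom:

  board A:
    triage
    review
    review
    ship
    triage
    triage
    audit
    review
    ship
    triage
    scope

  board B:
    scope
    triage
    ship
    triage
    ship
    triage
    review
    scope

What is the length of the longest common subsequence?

6

Match triage [1,2], then ship [4,3], then triage [5,4], then triage [6,6], then review [8,7], then scope [11,8] — 6 tasks in the same relative order in both. dp[11][8] = 6 confirms this is the maximum.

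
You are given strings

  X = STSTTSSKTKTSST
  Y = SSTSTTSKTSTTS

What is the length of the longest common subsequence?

10

One common subsequence of length 10: S [1,2]; then T [2,3]; then S [3,4]; then T [4,5]; then T [5,6]; then S [6,7]; then S [7,10]; then T [9,11]; then T [11,12]; then S [13,13]. Since dp[14][13] = 10, nothing longer is possible.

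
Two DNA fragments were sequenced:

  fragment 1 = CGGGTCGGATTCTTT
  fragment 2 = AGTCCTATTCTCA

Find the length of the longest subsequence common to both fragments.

8

Match G (fragment 1 #4, fragment 2 #2) → T (fragment 1 #5, fragment 2 #3) → C (fragment 1 #6, fragment 2 #5) → A (fragment 1 #9, fragment 2 #7) → T (fragment 1 #10, fragment 2 #8) → T (fragment 1 #11, fragment 2 #9) → C (fragment 1 #12, fragment 2 #10) → T (fragment 1 #13, fragment 2 #11) — 8 bases in the same relative order in both. Since dp[15][13] = 8, nothing longer is possible.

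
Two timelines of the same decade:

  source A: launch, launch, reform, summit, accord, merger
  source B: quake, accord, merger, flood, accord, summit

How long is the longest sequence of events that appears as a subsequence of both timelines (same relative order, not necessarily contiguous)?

Taking accord (source A #5, source B #2); then merger (source A #6, source B #3) gives a common subsequence of length 2. dp[6][6] = 2 confirms this is the maximum.

2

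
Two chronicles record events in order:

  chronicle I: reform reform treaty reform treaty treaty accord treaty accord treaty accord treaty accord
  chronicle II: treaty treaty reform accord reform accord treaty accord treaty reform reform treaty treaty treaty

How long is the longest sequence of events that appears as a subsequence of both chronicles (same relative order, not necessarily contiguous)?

Match reform at chronicle I[1]=chronicle II[3]; then reform at chronicle I[2]=chronicle II[5]; then treaty at chronicle I[3]=chronicle II[9]; then reform at chronicle I[4]=chronicle II[11]; then treaty at chronicle I[8]=chronicle II[12]; then treaty at chronicle I[10]=chronicle II[13]; then treaty at chronicle I[12]=chronicle II[14] — 7 events in the same relative order in both, and the DP table's final entry dp[13][14] is also 7, so no common subsequence is longer.

7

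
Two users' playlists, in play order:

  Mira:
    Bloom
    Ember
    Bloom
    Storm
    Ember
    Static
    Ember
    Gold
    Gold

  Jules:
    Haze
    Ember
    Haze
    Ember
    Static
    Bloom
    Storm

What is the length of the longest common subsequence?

3

Taking Ember at Mira[2]=Jules[4], Bloom at Mira[3]=Jules[6], Storm at Mira[4]=Jules[7] gives a common subsequence of length 3, and the DP table's final entry dp[9][7] is also 3, so no common subsequence is longer.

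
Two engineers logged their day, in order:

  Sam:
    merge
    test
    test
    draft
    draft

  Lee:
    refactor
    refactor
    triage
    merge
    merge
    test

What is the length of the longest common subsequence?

Match merge (Sam #1, Lee #5), test (Sam #3, Lee #6) — 2 tasks in the same relative order in both. dp[5][6] = 2 confirms this is the maximum.

2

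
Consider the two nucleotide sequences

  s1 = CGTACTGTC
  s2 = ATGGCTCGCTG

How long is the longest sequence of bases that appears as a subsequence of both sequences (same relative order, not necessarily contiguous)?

5

Pick C at s1[1]=s2[7], G at s1[2]=s2[8], C at s1[5]=s2[9], T at s1[6]=s2[10], G at s1[7]=s2[11]; all 5 bases appear in both, in order. The LCS DP gives dp[9][11] = 5, so this is optimal.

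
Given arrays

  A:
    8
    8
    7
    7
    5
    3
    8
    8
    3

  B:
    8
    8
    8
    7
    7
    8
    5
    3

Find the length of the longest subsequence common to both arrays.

6

Pick 8 at A[1]=B[2] → 8 at A[2]=B[3] → 7 at A[3]=B[4] → 7 at A[4]=B[5] → 5 at A[5]=B[7] → 3 at A[9]=B[8]; all 6 values appear in both, in order. The LCS DP gives dp[9][8] = 6, so this is optimal.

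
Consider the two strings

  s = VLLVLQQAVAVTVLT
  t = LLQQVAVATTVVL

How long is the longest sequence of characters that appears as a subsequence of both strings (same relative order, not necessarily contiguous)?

10

Pick L [3,1], L [5,2], Q [6,3], Q [7,4], A [8,6], V [9,7], A [10,8], V [11,11], V [13,12], L [14,13]; all 10 characters appear in both, in order. The LCS DP gives dp[15][13] = 10, so this is optimal.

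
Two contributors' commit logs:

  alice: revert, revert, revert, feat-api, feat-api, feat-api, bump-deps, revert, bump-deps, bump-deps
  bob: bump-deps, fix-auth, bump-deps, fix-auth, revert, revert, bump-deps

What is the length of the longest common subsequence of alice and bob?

Taking revert [3,5]; then revert [8,6]; then bump-deps [10,7] gives a common subsequence of length 3, and the DP table's final entry dp[10][7] is also 3, so no common subsequence is longer.

3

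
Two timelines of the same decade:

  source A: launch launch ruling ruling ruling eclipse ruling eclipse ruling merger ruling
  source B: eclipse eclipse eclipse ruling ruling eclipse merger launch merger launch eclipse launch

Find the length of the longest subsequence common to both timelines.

Match ruling [4,4], ruling [5,5], eclipse [6,6], eclipse [8,11] — 4 events in the same relative order in both. Since dp[11][12] = 4, nothing longer is possible.

4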